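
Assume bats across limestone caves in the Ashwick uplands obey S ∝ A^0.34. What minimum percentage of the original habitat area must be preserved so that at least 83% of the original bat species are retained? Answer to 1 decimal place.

Need (A_new/A_old)^0.34 = 0.83, so A_new/A_old = 0.83^(1/0.34) = 0.83^2.941
ln(A_new/A_old) = ln 0.83 / 0.34 = -0.1863 / 0.34 = -0.5480
A_new/A_old = e^-0.5480 ≈ 0.5781

57.8%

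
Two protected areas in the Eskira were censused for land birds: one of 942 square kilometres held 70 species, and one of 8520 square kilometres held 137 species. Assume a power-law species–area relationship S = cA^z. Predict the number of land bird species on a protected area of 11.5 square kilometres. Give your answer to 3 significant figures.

18.3

z = ln(137/70) / ln(8520/942) = 0.6715 / 2.2022 = 0.3049
c = 70 / 942^0.3049 = 70 / 8.07 = 8.675
S₃ = 8.675 × 11.5^0.3049 = 8.675 × 2.106 ≈ 18.27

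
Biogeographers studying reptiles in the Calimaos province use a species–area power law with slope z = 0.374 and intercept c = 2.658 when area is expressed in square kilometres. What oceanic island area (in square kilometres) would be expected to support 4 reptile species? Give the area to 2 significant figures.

4 = 2.658 × A^0.374  ⇒  A^0.374 = 4/2.658 = 1.505
ln A = ln(1.505) / 0.374 = 0.4087 / 0.374 = 1.0928
A = e^1.0928 ≈ 2.983 square kilometres

3.0 square kilometres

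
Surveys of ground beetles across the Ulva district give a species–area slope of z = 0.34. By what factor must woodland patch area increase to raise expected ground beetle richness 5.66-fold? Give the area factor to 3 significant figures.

164

(A₂/A₁)^0.34 = 5.66, so A₂/A₁ = 5.66^(1/0.34) = 5.66^2.941
ln(A₂/A₁) = ln 5.66 / 0.34 = 1.7334 / 0.34 = 5.0983
A₂/A₁ = e^5.0983 ≈ 163.7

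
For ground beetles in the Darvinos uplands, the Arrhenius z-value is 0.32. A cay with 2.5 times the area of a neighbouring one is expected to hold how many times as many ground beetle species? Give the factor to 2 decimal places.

1.34

S₂/S₁ = (A₂/A₁)^z = 2.5^0.32
ln(S₂/S₁) = 0.32 × ln 2.5 = 0.32 × 0.9163 = 0.2932
S₂/S₁ = e^0.2932 ≈ 1.341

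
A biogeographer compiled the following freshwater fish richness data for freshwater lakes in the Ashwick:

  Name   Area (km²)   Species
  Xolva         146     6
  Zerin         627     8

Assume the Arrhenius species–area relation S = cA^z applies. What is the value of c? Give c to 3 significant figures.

z = ln(S₂/S₁) / ln(A₂/A₁) = ln(8/6) / ln(627/146) = 0.2877 / 1.4573 = 0.1974
c = S₁ / A₁^z = 6 / 146^0.1974 = 6 / 2.675 = 2.243

2.24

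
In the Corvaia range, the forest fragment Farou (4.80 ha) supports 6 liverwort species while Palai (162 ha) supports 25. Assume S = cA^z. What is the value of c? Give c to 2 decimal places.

z = ln(S₂/S₁) / ln(A₂/A₁) = ln(25/6) / ln(162/4.8) = 1.4271 / 3.5190 = 0.4055
c = S₁ / A₁^z = 6 / 4.8^0.4055 = 6 / 1.889 = 3.176

3.18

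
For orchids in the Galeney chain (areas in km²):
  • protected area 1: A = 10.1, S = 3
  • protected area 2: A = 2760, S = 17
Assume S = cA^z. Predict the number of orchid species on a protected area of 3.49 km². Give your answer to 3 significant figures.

2.16

z = ln(17/3) / ln(2760/10.1) = 1.7346 / 5.6105 = 0.3092
c = 3 / 10.1^0.3092 = 3 / 2.044 = 1.468
S₃ = 1.468 × 3.49^0.3092 = 1.468 × 1.472 ≈ 2.16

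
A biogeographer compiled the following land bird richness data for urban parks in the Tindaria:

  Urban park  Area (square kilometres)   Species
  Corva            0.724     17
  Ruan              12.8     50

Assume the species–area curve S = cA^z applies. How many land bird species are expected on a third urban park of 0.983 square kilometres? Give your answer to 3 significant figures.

19.1

z = ln(50/17) / ln(12.8/0.724) = 1.0788 / 2.8724 = 0.3756
c = 17 / 0.724^0.3756 = 17 / 0.8858 = 19.19
S₃ = 19.19 × 0.983^0.3756 = 19.19 × 0.9936 ≈ 19.07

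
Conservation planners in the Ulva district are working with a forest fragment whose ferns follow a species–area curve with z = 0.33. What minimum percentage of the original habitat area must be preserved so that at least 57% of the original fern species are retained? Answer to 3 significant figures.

Need (A_new/A_old)^0.33 = 0.57, so A_new/A_old = 0.57^(1/0.33) = 0.57^3.03
ln(A_new/A_old) = ln 0.57 / 0.33 = -0.5621 / 0.33 = -1.7034
A_new/A_old = e^-1.7034 ≈ 0.1821

18.2%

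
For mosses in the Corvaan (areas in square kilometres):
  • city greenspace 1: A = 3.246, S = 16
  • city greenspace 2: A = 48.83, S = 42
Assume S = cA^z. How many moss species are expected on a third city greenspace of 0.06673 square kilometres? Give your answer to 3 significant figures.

z = ln(42/16) / ln(48.83/3.246) = 0.9651 / 2.7109 = 0.3560
c = 16 / 3.246^0.3560 = 16 / 1.521 = 10.52
S₃ = 10.52 × 0.06673^0.3560 = 10.52 × 0.3815 ≈ 4.014

4.01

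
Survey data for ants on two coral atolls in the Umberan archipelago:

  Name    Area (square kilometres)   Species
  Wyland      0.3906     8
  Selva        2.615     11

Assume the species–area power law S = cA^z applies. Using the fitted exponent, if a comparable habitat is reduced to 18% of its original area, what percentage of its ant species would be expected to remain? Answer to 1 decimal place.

z = ln(11/8) / ln(2.615/0.3906) = 0.3185 / 1.9013 = 0.1675
S_new/S_old = (A_new/A_old)^z = 0.18^0.1675 = exp(0.1675 × -1.7148) = 0.7504

75.0%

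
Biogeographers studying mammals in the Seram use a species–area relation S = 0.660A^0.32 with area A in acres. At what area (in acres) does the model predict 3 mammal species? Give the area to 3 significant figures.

3 = 0.66 × A^0.32  ⇒  A^0.32 = 3/0.66 = 4.545
ln A = ln(4.545) / 0.32 = 1.5141 / 0.32 = 4.7316
A = e^4.7316 ≈ 113.5 acres

113 acres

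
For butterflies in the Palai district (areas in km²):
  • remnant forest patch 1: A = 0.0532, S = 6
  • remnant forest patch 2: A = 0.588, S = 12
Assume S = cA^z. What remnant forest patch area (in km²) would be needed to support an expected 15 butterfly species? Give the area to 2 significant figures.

1.3 km²

z = ln(12/6) / ln(0.588/0.0532) = 0.6931 / 2.4027 = 0.2885
c = 6 / 0.0532^0.2885 = 6 / 0.429 = 13.99
A = (15/13.99)^(1/0.2885) ⇒ ln A = ln(1.072)/0.2885 = 0.2425
A = e^0.2425 ≈ 1.274 km²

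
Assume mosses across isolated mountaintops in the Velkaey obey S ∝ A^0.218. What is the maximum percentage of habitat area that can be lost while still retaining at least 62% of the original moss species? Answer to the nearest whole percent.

89%

Need (A_new/A_old)^0.218 = 0.62, so A_new/A_old = 0.62^(1/0.218) = 0.62^4.587
ln(A_new/A_old) = ln 0.62 / 0.218 = -0.4780 / 0.218 = -2.1928
A_new/A_old = e^-2.1928 ≈ 0.1116
Fraction that can be lost = 1 − 0.1116 = 0.8884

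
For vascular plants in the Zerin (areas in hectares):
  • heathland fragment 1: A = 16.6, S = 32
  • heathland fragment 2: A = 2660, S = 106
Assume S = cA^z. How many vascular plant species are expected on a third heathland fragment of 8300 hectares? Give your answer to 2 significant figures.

140

z = ln(106/32) / ln(2660/16.6) = 1.1977 / 5.0767 = 0.2359
c = 32 / 16.6^0.2359 = 32 / 1.94 = 16.49
S₃ = 16.49 × 8300^0.2359 = 16.49 × 8.406 ≈ 138.6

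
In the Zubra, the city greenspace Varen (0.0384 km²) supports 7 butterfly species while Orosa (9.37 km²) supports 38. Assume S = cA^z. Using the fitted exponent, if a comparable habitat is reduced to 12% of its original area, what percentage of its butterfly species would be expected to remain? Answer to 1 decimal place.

52.1%

z = ln(38/7) / ln(9.37/0.0384) = 1.6917 / 5.4972 = 0.3077
S_new/S_old = (A_new/A_old)^z = 0.12^0.3077 = exp(0.3077 × -2.1203) = 0.5208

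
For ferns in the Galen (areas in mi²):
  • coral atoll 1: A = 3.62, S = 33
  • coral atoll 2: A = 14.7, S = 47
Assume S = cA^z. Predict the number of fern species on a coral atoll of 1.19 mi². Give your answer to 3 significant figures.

z = ln(47/33) / ln(14.7/3.62) = 0.3536 / 1.4014 = 0.2524
c = 33 / 3.62^0.2524 = 33 / 1.384 = 23.85
S₃ = 23.85 × 1.19^0.2524 = 23.85 × 1.045 ≈ 24.92

24.9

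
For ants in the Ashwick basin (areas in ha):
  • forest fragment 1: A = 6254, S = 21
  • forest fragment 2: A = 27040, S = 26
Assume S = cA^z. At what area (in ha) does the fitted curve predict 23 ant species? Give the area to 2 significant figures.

12000 ha

z = ln(26/21) / ln(27040/6254) = 0.2136 / 1.4641 = 0.1459
c = 21 / 6254^0.1459 = 21 / 3.579 = 5.868
A = (23/5.868)^(1/0.1459) ⇒ ln A = ln(3.92)/0.1459 = 9.3646
A = e^9.3646 ≈ 11668 ha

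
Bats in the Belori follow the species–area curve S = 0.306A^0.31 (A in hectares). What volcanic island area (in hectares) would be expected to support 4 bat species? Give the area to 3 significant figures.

3990 hectares

4 = 0.306 × A^0.31  ⇒  A^0.31 = 4/0.306 = 13.07
ln A = ln(13.07) / 0.31 = 2.5705 / 0.31 = 8.2918
A = e^8.2918 ≈ 3991 hectares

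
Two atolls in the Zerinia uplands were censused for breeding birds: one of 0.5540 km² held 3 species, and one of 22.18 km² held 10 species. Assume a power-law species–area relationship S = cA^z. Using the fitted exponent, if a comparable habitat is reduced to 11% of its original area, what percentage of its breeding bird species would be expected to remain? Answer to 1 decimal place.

48.7%

z = ln(10/3) / ln(22.18/0.554) = 1.2040 / 3.6898 = 0.3263
S_new/S_old = (A_new/A_old)^z = 0.11^0.3263 = exp(0.3263 × -2.2073) = 0.4866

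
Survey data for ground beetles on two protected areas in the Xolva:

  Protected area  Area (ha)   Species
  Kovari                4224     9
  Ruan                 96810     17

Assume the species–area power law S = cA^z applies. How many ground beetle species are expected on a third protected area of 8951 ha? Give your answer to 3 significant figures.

10.5

z = ln(17/9) / ln(96810/4224) = 0.6360 / 3.1320 = 0.2031
c = 9 / 4224^0.2031 = 9 / 5.448 = 1.652
S₃ = 1.652 × 8951^0.2031 = 1.652 × 6.346 ≈ 10.48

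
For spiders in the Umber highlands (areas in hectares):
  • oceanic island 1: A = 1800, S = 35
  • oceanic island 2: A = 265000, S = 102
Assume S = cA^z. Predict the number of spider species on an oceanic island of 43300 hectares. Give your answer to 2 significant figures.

69

z = ln(102/35) / ln(265000/1800) = 1.0696 / 4.9919 = 0.2143
c = 35 / 1800^0.2143 = 35 / 4.983 = 7.024
S₃ = 7.024 × 43300^0.2143 = 7.024 × 9.851 ≈ 69.19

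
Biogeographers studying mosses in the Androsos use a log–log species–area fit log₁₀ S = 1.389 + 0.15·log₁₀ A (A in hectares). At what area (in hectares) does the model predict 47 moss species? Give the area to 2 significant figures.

47 = 24.49 × A^0.15  ⇒  A^0.15 = 47/24.49 = 1.919
ln A = ln(1.919) / 0.15 = 0.6519 / 0.15 = 4.3457
A = e^4.3457 ≈ 77.15 hectares

77 hectares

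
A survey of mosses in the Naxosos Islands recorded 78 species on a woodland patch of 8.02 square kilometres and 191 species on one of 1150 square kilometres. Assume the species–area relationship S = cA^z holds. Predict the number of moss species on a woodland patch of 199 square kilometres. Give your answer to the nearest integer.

z = ln(191/78) / ln(1150/8.02) = 0.8956 / 4.9656 = 0.1804
c = 78 / 8.02^0.1804 = 78 / 1.456 = 53.58
S₃ = 53.58 × 199^0.1804 = 53.58 × 2.598 ≈ 139.2

139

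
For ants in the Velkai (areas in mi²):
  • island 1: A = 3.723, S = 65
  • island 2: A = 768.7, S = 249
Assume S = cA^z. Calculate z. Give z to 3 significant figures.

0.252

Taking logs: ln S = ln c + z ln A, so z = (ln S₂ − ln S₁)/(ln A₂ − ln A₁).
z = ln(249/65) / ln(768.7/3.723) = ln(3.831) / ln(206.5) = 1.3431 / 5.3302 = 0.2520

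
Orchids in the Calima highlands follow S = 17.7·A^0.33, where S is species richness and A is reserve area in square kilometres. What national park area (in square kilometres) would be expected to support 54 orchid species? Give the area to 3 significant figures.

54 = 17.7 × A^0.33  ⇒  A^0.33 = 54/17.7 = 3.051
ln A = ln(3.051) / 0.33 = 1.1154 / 0.33 = 3.3801
A = e^3.3801 ≈ 29.37 square kilometres

29.4 square kilometres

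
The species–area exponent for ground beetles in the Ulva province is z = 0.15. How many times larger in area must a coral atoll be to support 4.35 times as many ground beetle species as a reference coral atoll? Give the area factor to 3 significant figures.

(A₂/A₁)^0.15 = 4.35, so A₂/A₁ = 4.35^(1/0.15) = 4.35^6.667
ln(A₂/A₁) = ln 4.35 / 0.15 = 1.4702 / 0.15 = 9.8012
A₂/A₁ = e^9.8012 ≈ 18055

18100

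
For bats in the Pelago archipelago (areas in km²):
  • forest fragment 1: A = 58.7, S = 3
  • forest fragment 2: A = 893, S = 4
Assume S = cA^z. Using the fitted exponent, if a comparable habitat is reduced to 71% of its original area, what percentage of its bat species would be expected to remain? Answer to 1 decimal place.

z = ln(4/3) / ln(893/58.7) = 0.2877 / 2.7221 = 0.1057
S_new/S_old = (A_new/A_old)^z = 0.71^0.1057 = exp(0.1057 × -0.3425) = 0.9645

96.4%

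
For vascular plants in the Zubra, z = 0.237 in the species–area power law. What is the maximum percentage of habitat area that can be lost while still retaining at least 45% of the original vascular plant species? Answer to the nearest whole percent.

Need (A_new/A_old)^0.237 = 0.45, so A_new/A_old = 0.45^(1/0.237) = 0.45^4.219
ln(A_new/A_old) = ln 0.45 / 0.237 = -0.7985 / 0.237 = -3.3692
A_new/A_old = e^-3.3692 ≈ 0.03442
Fraction that can be lost = 1 − 0.03442 = 0.9656

97%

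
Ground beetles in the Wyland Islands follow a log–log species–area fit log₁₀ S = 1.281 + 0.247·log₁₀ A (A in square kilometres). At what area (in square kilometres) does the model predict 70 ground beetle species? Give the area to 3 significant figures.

192 square kilometres

70 = 19.1 × A^0.247  ⇒  A^0.247 = 70/19.1 = 3.665
ln A = ln(3.665) / 0.247 = 1.2989 / 0.247 = 5.2586
A = e^5.2586 ≈ 192.2 square kilometres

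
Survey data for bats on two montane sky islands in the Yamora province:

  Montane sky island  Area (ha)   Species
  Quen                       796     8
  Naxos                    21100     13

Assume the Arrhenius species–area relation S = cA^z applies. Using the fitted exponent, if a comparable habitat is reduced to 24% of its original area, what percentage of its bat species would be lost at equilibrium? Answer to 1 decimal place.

19.1%

z = ln(13/8) / ln(21100/796) = 0.4855 / 3.2774 = 0.1481
S_new/S_old = (A_new/A_old)^z = 0.24^0.1481 = exp(0.1481 × -1.4271) = 0.8094
Fraction lost = 1 − 0.8094 = 0.1906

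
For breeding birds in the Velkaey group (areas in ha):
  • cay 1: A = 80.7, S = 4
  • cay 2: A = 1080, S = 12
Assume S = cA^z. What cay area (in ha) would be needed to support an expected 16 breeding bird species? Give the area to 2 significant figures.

z = ln(12/4) / ln(1080/80.7) = 1.0986 / 2.5940 = 0.4235
c = 4 / 80.7^0.4235 = 4 / 6.421 = 0.6229
A = (16/0.6229)^(1/0.4235) ⇒ ln A = ln(25.68)/0.4235 = 7.6640
A = e^7.6640 ≈ 2130 ha

2100 ha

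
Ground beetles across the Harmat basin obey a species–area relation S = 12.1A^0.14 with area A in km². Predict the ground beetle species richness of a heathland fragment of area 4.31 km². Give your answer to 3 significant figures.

S = 12.1 × 4.31^0.14
ln S = ln 12.1 + 0.14 × ln 4.31 = 2.4932 + 0.14 × 1.4609 = 2.6977
S = e^2.6977 ≈ 14.85

14.8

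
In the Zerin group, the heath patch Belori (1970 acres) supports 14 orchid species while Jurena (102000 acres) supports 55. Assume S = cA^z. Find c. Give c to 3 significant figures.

z = ln(S₂/S₁) / ln(A₂/A₁) = ln(55/14) / ln(102000/1970) = 1.3683 / 3.9469 = 0.3467
c = S₁ / A₁^z = 14 / 1970^0.3467 = 14 / 13.87 = 1.009

1.01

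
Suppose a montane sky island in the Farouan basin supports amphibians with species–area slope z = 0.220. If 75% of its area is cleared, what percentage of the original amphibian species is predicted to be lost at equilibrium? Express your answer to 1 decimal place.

S_new/S_old = (A_new/A_old)^z = 0.25^0.22
= exp(0.22 × ln 0.25) = exp(0.22 × -1.3863) = exp(-0.3050) ≈ 0.7371
Fraction lost = 1 − 0.7371 = 0.2629

26.3%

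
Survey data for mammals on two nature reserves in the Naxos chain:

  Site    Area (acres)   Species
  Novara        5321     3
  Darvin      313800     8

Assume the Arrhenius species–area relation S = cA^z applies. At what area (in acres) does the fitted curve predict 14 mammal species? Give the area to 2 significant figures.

3200000 acres

z = ln(8/3) / ln(313800/5321) = 0.9808 / 4.0771 = 0.2406
c = 3 / 5321^0.2406 = 3 / 7.877 = 0.3809
A = (14/0.3809)^(1/0.2406) ⇒ ln A = ln(36.76)/0.2406 = 14.9827
A = e^14.9827 ≈ 3212990 acres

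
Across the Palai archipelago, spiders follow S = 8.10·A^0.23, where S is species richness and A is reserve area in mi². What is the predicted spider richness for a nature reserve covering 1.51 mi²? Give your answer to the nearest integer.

S = 8.1 × 1.51^0.23
ln S = ln 8.1 + 0.23 × ln 1.51 = 2.0919 + 0.23 × 0.4121 = 2.1866
S = e^2.1866 ≈ 8.905

9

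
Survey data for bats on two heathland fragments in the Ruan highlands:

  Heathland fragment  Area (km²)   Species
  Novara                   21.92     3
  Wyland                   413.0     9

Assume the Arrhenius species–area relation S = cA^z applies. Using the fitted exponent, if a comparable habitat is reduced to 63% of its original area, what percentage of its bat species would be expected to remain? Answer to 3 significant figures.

z = ln(9/3) / ln(413/21.92) = 1.0986 / 2.9360 = 0.3742
S_new/S_old = (A_new/A_old)^z = 0.63^0.3742 = exp(0.3742 × -0.4620) = 0.8412

84.1%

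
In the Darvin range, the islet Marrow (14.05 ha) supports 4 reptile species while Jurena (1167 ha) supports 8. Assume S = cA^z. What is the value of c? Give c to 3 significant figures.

z = ln(S₂/S₁) / ln(A₂/A₁) = ln(8/4) / ln(1167/14.05) = 0.6931 / 4.4196 = 0.1568
c = S₁ / A₁^z = 4 / 14.05^0.1568 = 4 / 1.514 = 2.643

2.64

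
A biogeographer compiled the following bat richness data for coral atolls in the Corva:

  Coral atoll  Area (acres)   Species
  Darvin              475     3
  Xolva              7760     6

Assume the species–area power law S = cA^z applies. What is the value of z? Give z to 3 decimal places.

Taking logs: ln S = ln c + z ln A, so z = (ln S₂ − ln S₁)/(ln A₂ − ln A₁).
z = ln(6/3) / ln(7760/475) = ln(2) / ln(16.34) = 0.6931 / 2.7934 = 0.2481

0.248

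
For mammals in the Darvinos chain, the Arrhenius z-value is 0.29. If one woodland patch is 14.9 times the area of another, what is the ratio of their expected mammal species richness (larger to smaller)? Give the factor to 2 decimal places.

S₂/S₁ = (A₂/A₁)^z = 14.9^0.29
ln(S₂/S₁) = 0.29 × ln 14.9 = 0.29 × 2.7014 = 0.7834
S₂/S₁ = e^0.7834 ≈ 2.189

2.19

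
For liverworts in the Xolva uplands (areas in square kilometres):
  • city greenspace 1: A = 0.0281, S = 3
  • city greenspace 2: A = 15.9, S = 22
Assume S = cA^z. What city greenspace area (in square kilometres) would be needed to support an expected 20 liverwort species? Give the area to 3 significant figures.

z = ln(22/3) / ln(15.9/0.0281) = 1.9924 / 6.3383 = 0.3143
c = 3 / 0.0281^0.3143 = 3 / 0.3254 = 9.221
A = (20/9.221)^(1/0.3143) ⇒ ln A = ln(2.169)/0.3143 = 2.4631
A = e^2.4631 ≈ 11.74 square kilometres

11.7 square kilometres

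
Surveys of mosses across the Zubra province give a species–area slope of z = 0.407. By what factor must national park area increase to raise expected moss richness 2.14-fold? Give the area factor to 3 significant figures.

6.48

(A₂/A₁)^0.407 = 2.14, so A₂/A₁ = 2.14^(1/0.407) = 2.14^2.457
ln(A₂/A₁) = ln 2.14 / 0.407 = 0.7608 / 0.407 = 1.8693
A₂/A₁ = e^1.8693 ≈ 6.484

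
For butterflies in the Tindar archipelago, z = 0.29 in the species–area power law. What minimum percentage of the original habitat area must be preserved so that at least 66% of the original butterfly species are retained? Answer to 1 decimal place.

Need (A_new/A_old)^0.29 = 0.66, so A_new/A_old = 0.66^(1/0.29) = 0.66^3.448
ln(A_new/A_old) = ln 0.66 / 0.29 = -0.4155 / 0.29 = -1.4328
A_new/A_old = e^-1.4328 ≈ 0.2386

23.9%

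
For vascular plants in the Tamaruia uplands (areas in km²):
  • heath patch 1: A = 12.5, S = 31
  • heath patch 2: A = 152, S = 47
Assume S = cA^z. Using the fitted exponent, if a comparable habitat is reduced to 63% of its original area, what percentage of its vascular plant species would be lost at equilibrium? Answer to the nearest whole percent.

7%

z = ln(47/31) / ln(152/12.5) = 0.4162 / 2.4982 = 0.1666
S_new/S_old = (A_new/A_old)^z = 0.63^0.1666 = exp(0.1666 × -0.4620) = 0.9259
Fraction lost = 1 − 0.9259 = 0.07408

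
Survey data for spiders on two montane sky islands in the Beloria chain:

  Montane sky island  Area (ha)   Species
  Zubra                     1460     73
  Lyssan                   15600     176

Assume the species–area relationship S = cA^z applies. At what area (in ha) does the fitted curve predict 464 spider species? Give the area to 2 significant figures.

z = ln(176/73) / ln(15600/1460) = 0.8800 / 2.3688 = 0.3715
c = 73 / 1460^0.3715 = 73 / 14.98 = 4.873
A = (464/4.873)^(1/0.3715) ⇒ ln A = ln(95.23)/0.3715 = 12.2644
A = e^12.2644 ≈ 212021 ha

210000 ha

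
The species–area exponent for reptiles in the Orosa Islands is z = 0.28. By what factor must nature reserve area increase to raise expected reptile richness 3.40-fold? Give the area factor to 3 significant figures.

79.1

(A₂/A₁)^0.28 = 3.4, so A₂/A₁ = 3.4^(1/0.28) = 3.4^3.571
ln(A₂/A₁) = ln 3.4 / 0.28 = 1.2238 / 0.28 = 4.3706
A₂/A₁ = e^4.3706 ≈ 79.09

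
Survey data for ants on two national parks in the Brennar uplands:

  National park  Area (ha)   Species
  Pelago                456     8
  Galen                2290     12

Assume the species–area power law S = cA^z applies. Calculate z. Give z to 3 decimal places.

0.251

Taking logs: ln S = ln c + z ln A, so z = (ln S₂ − ln S₁)/(ln A₂ − ln A₁).
z = ln(12/8) / ln(2290/456) = ln(1.5) / ln(5.022) = 0.4055 / 1.6138 = 0.2512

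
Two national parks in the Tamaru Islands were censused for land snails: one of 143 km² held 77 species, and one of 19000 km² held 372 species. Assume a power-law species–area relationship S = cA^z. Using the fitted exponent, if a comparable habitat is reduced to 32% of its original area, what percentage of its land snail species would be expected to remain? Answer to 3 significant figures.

69.3%

z = ln(372/77) / ln(19000/143) = 1.5751 / 4.8893 = 0.3221
S_new/S_old = (A_new/A_old)^z = 0.32^0.3221 = exp(0.3221 × -1.1394) = 0.6928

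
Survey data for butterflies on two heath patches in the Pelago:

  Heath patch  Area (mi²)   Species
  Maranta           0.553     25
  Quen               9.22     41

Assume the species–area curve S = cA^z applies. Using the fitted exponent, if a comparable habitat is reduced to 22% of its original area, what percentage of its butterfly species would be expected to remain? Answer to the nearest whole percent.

77%

z = ln(41/25) / ln(9.22/0.553) = 0.4947 / 2.8138 = 0.1758
S_new/S_old = (A_new/A_old)^z = 0.22^0.1758 = exp(0.1758 × -1.5141) = 0.7663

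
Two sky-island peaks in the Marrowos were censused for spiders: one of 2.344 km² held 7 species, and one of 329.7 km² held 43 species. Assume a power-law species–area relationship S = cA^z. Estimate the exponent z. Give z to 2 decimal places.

Taking logs: ln S = ln c + z ln A, so z = (ln S₂ − ln S₁)/(ln A₂ − ln A₁).
z = ln(43/7) / ln(329.7/2.344) = ln(6.143) / ln(140.7) = 1.8153 / 4.9463 = 0.3670

0.37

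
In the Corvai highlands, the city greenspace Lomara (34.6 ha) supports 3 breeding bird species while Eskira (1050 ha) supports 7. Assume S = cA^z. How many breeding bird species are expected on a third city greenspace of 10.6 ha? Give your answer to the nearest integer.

z = ln(7/3) / ln(1050/34.6) = 0.8473 / 3.4127 = 0.2483
c = 3 / 34.6^0.2483 = 3 / 2.411 = 1.245
S₃ = 1.245 × 10.6^0.2483 = 1.245 × 1.797 ≈ 2.236

2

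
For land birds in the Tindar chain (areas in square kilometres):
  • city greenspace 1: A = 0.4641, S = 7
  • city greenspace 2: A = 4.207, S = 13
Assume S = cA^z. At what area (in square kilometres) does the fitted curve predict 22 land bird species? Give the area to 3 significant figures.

27.4 square kilometres

z = ln(13/7) / ln(4.207/0.4641) = 0.6190 / 2.2044 = 0.2808
c = 7 / 0.4641^0.2808 = 7 / 0.8061 = 8.684
A = (22/8.684)^(1/0.2808) ⇒ ln A = ln(2.533)/0.2808 = 3.3102
A = e^3.3102 ≈ 27.39 square kilometres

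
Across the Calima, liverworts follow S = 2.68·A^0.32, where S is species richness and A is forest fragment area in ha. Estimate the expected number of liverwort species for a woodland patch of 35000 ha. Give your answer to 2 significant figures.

76

S = 2.68 × 35000^0.32
ln S = ln 2.68 + 0.32 × ln 35000 = 0.9858 + 0.32 × 10.4631 = 4.3340
S = e^4.3340 ≈ 76.25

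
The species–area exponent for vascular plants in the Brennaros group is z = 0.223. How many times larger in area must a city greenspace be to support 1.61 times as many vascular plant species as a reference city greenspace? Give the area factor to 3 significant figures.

8.46

(A₂/A₁)^0.223 = 1.61, so A₂/A₁ = 1.61^(1/0.223) = 1.61^4.484
ln(A₂/A₁) = ln 1.61 / 0.223 = 0.4762 / 0.223 = 2.1356
A₂/A₁ = e^2.1356 ≈ 8.462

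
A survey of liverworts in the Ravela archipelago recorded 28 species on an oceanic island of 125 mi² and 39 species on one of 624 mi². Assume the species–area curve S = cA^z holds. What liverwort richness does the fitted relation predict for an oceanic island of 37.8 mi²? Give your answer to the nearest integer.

22

z = ln(39/28) / ln(624/125) = 0.3314 / 1.6078 = 0.2061
c = 28 / 125^0.2061 = 28 / 2.705 = 10.35
S₃ = 10.35 × 37.8^0.2061 = 10.35 × 2.114 ≈ 21.88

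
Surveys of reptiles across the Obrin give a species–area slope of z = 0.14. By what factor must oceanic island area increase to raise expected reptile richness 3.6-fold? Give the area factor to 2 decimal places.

(A₂/A₁)^0.14 = 3.6, so A₂/A₁ = 3.6^(1/0.14) = 3.6^7.143
ln(A₂/A₁) = ln 3.6 / 0.14 = 1.2809 / 0.14 = 9.1495
A₂/A₁ = e^9.1495 ≈ 9410

9409.99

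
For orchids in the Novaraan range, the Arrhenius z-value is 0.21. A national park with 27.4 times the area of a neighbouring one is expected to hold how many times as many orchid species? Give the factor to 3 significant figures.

S₂/S₁ = (A₂/A₁)^z = 27.4^0.21
ln(S₂/S₁) = 0.21 × ln 27.4 = 0.21 × 3.3105 = 0.6952
S₂/S₁ = e^0.6952 ≈ 2.004

2.00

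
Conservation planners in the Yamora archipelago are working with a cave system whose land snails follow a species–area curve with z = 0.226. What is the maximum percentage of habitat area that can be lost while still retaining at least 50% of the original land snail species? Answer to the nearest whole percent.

95%

Need (A_new/A_old)^0.226 = 0.5, so A_new/A_old = 0.5^(1/0.226) = 0.5^4.425
ln(A_new/A_old) = ln 0.5 / 0.226 = -0.6931 / 0.226 = -3.0670
A_new/A_old = e^-3.0670 ≈ 0.04656
Fraction that can be lost = 1 − 0.04656 = 0.9534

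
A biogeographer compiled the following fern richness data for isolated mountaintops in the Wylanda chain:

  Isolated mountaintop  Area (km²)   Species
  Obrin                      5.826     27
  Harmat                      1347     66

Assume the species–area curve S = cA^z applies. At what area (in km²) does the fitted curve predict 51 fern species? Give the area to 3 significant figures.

280 km²

z = ln(66/27) / ln(1347/5.826) = 0.8938 / 5.4433 = 0.1642
c = 27 / 5.826^0.1642 = 27 / 1.336 = 20.22
A = (51/20.22)^(1/0.1642) ⇒ ln A = ln(2.523)/0.1642 = 5.6355
A = e^5.6355 ≈ 280.2 km²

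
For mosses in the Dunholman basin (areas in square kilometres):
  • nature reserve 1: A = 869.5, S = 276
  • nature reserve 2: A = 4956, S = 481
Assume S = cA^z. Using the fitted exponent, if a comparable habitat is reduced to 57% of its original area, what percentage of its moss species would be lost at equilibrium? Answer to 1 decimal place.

z = ln(481/276) / ln(4956/869.5) = 0.5555 / 1.7404 = 0.3192
S_new/S_old = (A_new/A_old)^z = 0.57^0.3192 = exp(0.3192 × -0.5621) = 0.8358
Fraction lost = 1 − 0.8358 = 0.1642

16.4%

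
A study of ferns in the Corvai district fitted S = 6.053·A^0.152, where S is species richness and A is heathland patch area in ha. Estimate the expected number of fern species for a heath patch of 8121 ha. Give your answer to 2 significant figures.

24

S = 6.053 × 8121^0.152 = 6.053 × 3.929 ≈ 23.78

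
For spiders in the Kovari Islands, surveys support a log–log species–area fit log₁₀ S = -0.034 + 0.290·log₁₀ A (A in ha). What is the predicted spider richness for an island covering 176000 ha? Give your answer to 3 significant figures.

S = 0.9247 × 176000^0.29 = 0.9247 × 33.2 ≈ 30.7

30.7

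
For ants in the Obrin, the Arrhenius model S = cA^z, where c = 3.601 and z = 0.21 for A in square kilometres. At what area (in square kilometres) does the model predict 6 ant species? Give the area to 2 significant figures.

11 square kilometres

6 = 3.601 × A^0.21  ⇒  A^0.21 = 6/3.601 = 1.666
ln A = ln(1.666) / 0.21 = 0.5105 / 0.21 = 2.4312
A = e^2.4312 ≈ 11.37 square kilometres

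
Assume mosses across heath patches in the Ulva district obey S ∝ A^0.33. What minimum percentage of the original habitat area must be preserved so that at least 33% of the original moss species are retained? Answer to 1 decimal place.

3.5%

Need (A_new/A_old)^0.33 = 0.33, so A_new/A_old = 0.33^(1/0.33) = 0.33^3.03
ln(A_new/A_old) = ln 0.33 / 0.33 = -1.1087 / 0.33 = -3.3596
A_new/A_old = e^-3.3596 ≈ 0.03475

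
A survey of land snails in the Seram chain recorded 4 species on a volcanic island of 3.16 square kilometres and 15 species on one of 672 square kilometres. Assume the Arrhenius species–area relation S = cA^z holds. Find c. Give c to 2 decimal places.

z = ln(S₂/S₁) / ln(A₂/A₁) = ln(15/4) / ln(672/3.16) = 1.3218 / 5.3597 = 0.2466
c = S₁ / A₁^z = 4 / 3.16^0.2466 = 4 / 1.328 = 3.012

3.01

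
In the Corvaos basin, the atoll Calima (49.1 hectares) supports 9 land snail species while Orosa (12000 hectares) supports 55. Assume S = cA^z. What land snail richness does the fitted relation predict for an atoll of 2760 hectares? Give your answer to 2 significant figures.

34

z = ln(55/9) / ln(12000/49.1) = 1.8101 / 5.4988 = 0.3292
c = 9 / 49.1^0.3292 = 9 / 3.603 = 2.498
S₃ = 2.498 × 2760^0.3292 = 2.498 × 13.57 ≈ 33.9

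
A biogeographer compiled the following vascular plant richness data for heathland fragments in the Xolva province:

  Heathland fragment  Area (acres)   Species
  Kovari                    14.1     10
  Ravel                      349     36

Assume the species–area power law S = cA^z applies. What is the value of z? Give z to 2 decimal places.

0.40

Taking logs: ln S = ln c + z ln A, so z = (ln S₂ − ln S₁)/(ln A₂ − ln A₁).
z = ln(36/10) / ln(349/14.1) = ln(3.6) / ln(24.75) = 1.2809 / 3.2089 = 0.3992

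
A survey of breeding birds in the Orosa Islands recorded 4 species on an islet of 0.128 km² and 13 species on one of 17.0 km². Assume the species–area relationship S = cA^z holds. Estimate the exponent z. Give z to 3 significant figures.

Taking logs: ln S = ln c + z ln A, so z = (ln S₂ − ln S₁)/(ln A₂ − ln A₁).
z = ln(13/4) / ln(17/0.128) = ln(3.25) / ln(132.8) = 1.1787 / 4.8889 = 0.2411

0.241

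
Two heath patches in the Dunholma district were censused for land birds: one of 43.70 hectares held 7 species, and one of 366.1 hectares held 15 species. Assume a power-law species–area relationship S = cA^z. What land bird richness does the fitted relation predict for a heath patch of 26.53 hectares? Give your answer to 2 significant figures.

z = ln(15/7) / ln(366.1/43.7) = 0.7621 / 2.1256 = 0.3586
c = 7 / 43.7^0.3586 = 7 / 3.874 = 1.807
S₃ = 1.807 × 26.53^0.3586 = 1.807 × 3.24 ≈ 5.853

5.9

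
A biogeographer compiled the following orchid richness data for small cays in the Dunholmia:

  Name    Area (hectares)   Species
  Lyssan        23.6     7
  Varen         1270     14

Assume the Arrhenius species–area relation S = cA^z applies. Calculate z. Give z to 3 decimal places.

0.174

Taking logs: ln S = ln c + z ln A, so z = (ln S₂ − ln S₁)/(ln A₂ − ln A₁).
z = ln(14/7) / ln(1270/23.6) = ln(2) / ln(53.81) = 0.6931 / 3.9855 = 0.1739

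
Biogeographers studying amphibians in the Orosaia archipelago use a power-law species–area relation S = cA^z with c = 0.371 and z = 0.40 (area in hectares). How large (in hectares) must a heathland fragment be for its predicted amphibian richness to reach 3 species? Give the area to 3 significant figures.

3 = 0.371 × A^0.4  ⇒  A^0.4 = 3/0.371 = 8.086
ln A = ln(8.086) / 0.4 = 2.0902 / 0.4 = 5.2254
A = e^5.2254 ≈ 185.9 hectares

186 hectares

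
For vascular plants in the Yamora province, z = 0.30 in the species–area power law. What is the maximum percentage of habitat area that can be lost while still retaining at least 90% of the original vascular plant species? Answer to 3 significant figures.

Need (A_new/A_old)^0.3 = 0.9, so A_new/A_old = 0.9^(1/0.3) = 0.9^3.333
ln(A_new/A_old) = ln 0.9 / 0.3 = -0.1054 / 0.3 = -0.3512
A_new/A_old = e^-0.3512 ≈ 0.7038
Fraction that can be lost = 1 − 0.7038 = 0.2962

29.6%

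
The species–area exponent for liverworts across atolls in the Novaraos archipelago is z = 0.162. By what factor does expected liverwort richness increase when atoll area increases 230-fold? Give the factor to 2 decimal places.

2.41

S₂/S₁ = (A₂/A₁)^z = 230^0.162
ln(S₂/S₁) = 0.162 × ln 230 = 0.162 × 5.4381 = 0.8810
S₂/S₁ = e^0.8810 ≈ 2.413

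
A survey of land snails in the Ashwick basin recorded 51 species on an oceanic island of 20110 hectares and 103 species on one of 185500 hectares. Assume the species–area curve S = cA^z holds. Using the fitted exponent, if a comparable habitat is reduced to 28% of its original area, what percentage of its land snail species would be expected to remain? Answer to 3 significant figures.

z = ln(103/51) / ln(185500/20110) = 0.7029 / 2.2218 = 0.3164
S_new/S_old = (A_new/A_old)^z = 0.28^0.3164 = exp(0.3164 × -1.2730) = 0.6685

66.9%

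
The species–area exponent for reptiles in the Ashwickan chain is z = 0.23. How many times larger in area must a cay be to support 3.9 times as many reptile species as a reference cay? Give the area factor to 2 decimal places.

371.40

(A₂/A₁)^0.23 = 3.9, so A₂/A₁ = 3.9^(1/0.23) = 3.9^4.348
ln(A₂/A₁) = ln 3.9 / 0.23 = 1.3610 / 0.23 = 5.9173
A₂/A₁ = e^5.9173 ≈ 371.4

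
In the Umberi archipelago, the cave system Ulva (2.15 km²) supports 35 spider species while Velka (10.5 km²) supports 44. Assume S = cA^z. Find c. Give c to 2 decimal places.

31.34

z = ln(S₂/S₁) / ln(A₂/A₁) = ln(44/35) / ln(10.5/2.15) = 0.2288 / 1.5859 = 0.1443
c = S₁ / A₁^z = 35 / 2.15^0.1443 = 35 / 1.117 = 31.34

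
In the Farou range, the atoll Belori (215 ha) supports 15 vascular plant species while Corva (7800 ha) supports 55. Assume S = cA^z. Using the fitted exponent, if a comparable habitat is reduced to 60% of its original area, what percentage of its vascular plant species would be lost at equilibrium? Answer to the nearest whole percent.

17%

z = ln(55/15) / ln(7800/215) = 1.2993 / 3.5912 = 0.3618
S_new/S_old = (A_new/A_old)^z = 0.6^0.3618 = exp(0.3618 × -0.5108) = 0.8313
Fraction lost = 1 − 0.8313 = 0.1687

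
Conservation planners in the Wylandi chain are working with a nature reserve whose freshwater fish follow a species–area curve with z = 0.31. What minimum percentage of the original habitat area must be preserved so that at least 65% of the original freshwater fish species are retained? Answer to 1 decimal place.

Need (A_new/A_old)^0.31 = 0.65, so A_new/A_old = 0.65^(1/0.31) = 0.65^3.226
ln(A_new/A_old) = ln 0.65 / 0.31 = -0.4308 / 0.31 = -1.3896
A_new/A_old = e^-1.3896 ≈ 0.2492

24.9%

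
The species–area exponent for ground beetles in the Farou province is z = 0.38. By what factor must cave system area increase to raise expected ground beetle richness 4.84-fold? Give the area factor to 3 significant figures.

(A₂/A₁)^0.38 = 4.84, so A₂/A₁ = 4.84^(1/0.38) = 4.84^2.632
ln(A₂/A₁) = ln 4.84 / 0.38 = 1.5769 / 0.38 = 4.1498
A₂/A₁ = e^4.1498 ≈ 63.42

63.4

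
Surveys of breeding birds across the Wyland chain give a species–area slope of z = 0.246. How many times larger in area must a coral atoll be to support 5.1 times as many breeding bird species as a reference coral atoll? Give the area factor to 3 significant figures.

752

(A₂/A₁)^0.246 = 5.1, so A₂/A₁ = 5.1^(1/0.246) = 5.1^4.065
ln(A₂/A₁) = ln 5.1 / 0.246 = 1.6292 / 0.246 = 6.6229
A₂/A₁ = e^6.6229 ≈ 752.1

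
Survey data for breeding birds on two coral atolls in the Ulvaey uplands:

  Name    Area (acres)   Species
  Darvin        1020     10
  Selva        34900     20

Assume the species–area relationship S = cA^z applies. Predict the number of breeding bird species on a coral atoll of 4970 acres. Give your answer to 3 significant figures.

13.6

z = ln(20/10) / ln(34900/1020) = 0.6931 / 3.5327 = 0.1962
c = 10 / 1020^0.1962 = 10 / 3.893 = 2.569
S₃ = 2.569 × 4970^0.1962 = 2.569 × 5.312 ≈ 13.64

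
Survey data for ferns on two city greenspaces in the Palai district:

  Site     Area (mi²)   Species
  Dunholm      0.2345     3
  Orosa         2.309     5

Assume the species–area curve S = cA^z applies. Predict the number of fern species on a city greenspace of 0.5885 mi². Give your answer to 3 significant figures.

3.68

z = ln(5/3) / ln(2.309/0.2345) = 0.5108 / 2.2871 = 0.2233
c = 3 / 0.2345^0.2233 = 3 / 0.7233 = 4.148
S₃ = 4.148 × 0.5885^0.2233 = 4.148 × 0.8883 ≈ 3.684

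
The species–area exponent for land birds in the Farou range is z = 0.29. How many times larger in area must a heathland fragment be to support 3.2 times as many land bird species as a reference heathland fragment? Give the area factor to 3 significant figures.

(A₂/A₁)^0.29 = 3.2, so A₂/A₁ = 3.2^(1/0.29) = 3.2^3.448
ln(A₂/A₁) = ln 3.2 / 0.29 = 1.1632 / 0.29 = 4.0109
A₂/A₁ = e^4.0109 ≈ 55.19

55.2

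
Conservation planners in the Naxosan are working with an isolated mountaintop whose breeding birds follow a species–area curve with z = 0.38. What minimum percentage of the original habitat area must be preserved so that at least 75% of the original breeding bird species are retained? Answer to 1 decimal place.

Need (A_new/A_old)^0.38 = 0.75, so A_new/A_old = 0.75^(1/0.38) = 0.75^2.632
ln(A_new/A_old) = ln 0.75 / 0.38 = -0.2877 / 0.38 = -0.7571
A_new/A_old = e^-0.7571 ≈ 0.469

46.9%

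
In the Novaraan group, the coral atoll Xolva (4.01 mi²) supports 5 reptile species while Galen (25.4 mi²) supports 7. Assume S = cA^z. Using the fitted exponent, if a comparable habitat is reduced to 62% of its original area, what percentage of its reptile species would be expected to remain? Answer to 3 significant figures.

z = ln(7/5) / ln(25.4/4.01) = 0.3365 / 1.8460 = 0.1823
S_new/S_old = (A_new/A_old)^z = 0.62^0.1823 = exp(0.1823 × -0.4780) = 0.9166

91.7%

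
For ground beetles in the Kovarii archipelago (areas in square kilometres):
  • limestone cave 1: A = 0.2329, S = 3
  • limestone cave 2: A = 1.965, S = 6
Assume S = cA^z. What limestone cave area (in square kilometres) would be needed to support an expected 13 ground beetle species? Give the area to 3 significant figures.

21.2 square kilometres

z = ln(6/3) / ln(1.965/0.2329) = 0.6931 / 2.1326 = 0.3250
c = 3 / 0.2329^0.3250 = 3 / 0.6228 = 4.817
A = (13/4.817)^(1/0.3250) ⇒ ln A = ln(2.699)/0.3250 = 3.0544
A = e^3.0544 ≈ 21.21 square kilometres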